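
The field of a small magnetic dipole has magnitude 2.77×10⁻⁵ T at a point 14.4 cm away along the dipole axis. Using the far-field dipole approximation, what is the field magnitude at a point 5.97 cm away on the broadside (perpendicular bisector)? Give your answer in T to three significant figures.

Dipole fields scale as 1/r³ in the far field.
The axial field is twice the equatorial field at the same r, so the geometry factor is 1/2.
B₂ = B₁ · (1/2) · (r₁/r₂)³ = 2.77×10⁻⁵ · 0.5 · (14.4/5.97)³.
(r₁/r₂)³ = (2.412)³ = 14.03.
B₂ ≈ 1.944×10⁻⁴ T.

B ≈ 1.94×10⁻⁴ T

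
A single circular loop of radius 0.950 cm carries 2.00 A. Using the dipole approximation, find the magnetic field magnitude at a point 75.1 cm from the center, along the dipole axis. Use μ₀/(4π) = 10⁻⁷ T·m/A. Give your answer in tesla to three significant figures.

B ≈ 2.68×10⁻¹⁰ T

Magnetic moment m = IA = Iπa² = (2.00)·π·(0.00950)² = 5.671×10⁻⁴ A·m².
On axis B = (μ₀/4π)·2m/r³.
B = 2·(10⁻⁷)·(5.671×10⁻⁴) / (0.751)³ = 2.678×10⁻¹⁰ T.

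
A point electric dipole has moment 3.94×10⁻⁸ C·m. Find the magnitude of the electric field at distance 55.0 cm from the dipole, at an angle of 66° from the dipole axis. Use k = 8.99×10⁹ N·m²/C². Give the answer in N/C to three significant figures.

At angle θ the dipole field magnitude is E = (kp/r³)·√(1 + 3cos²θ).
kp/r³ = (8.99×10⁹)(3.94×10⁻⁸) / (0.550)³ = 2129 N/C.
√(1 + 3cos²66°) = √(1 + 3·0.1654) = √1.4963 ≈ 1.2232.
E ≈ 2129 × 1.223 = 2604 N/C.

E ≈ 2600 N/C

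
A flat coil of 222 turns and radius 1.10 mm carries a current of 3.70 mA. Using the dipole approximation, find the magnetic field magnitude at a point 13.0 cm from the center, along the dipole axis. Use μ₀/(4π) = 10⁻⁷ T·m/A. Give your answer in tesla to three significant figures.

m = NIA = NIπa² = 222·(0.00370)·π·(0.00110)² = 3.122×10⁻⁶ A·m².
On axis B = (μ₀/4π)·2m/r³.
B = 2·(10⁻⁷)·(3.122×10⁻⁶) / (0.130)³ = 2.842×10⁻¹⁰ T.

B ≈ 2.84×10⁻¹⁰ T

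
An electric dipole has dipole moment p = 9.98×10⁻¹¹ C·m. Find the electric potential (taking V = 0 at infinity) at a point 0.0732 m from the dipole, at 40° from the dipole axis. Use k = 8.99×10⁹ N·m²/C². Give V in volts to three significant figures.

V ≈ 128 V

The dipole potential is V = kp cosθ / r².
V = (8.99×10⁹)(9.98×10⁻¹¹)·cos40° / (0.0732)² = 128.3 V.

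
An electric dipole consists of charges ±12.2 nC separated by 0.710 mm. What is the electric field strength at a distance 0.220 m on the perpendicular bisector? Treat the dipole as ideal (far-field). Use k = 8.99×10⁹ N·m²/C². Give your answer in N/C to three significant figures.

Dipole moment p = qd = (1.22×10⁻⁸ C)(7.10×10⁻⁴ m) = 8.662×10⁻¹² C·m.
In the equatorial plane E = kp/r³.
E = (8.99×10⁹)(8.662×10⁻¹²) / (0.220)³ = 7.313 N/C.

E ≈ 7.31 N/C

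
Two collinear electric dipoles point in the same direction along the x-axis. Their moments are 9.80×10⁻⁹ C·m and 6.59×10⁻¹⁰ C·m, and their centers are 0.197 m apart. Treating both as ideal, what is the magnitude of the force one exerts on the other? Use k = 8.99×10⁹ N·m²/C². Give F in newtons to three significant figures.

F ≈ 2.31×10⁻⁴ N

On-axis field of dipole 1 at distance r: E = 2kp₁/r³. Force on dipole 2 is F = p₂·dE/dr (gradient along axis).
dE/dr = −6kp₁/r⁴, so |F| = 6kp₁p₂/r⁴ (attractive for aligned moments).
F = 6(8.99×10⁹)(9.80×10⁻⁹)(6.59×10⁻¹⁰)/(0.197)⁴ = 2.313×10⁻⁴ N.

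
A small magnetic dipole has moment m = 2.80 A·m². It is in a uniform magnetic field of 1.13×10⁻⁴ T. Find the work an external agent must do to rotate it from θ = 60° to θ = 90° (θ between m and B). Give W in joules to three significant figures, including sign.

W ≈ 1.58×10⁻⁴ J

W_ext = ΔU = −mB cosθ₂ + mB cosθ₁ = mB(cosθ₁ − cosθ₂).
W = (2.80)(1.13×10⁻⁴)·(cos60° − cos90°) = (3.164×10⁻⁴)·(+0.5000) = 1.582×10⁻⁴ J.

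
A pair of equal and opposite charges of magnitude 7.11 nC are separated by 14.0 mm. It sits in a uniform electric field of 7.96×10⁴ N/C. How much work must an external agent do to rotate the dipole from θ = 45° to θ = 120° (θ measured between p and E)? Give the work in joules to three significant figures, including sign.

W ≈ 9.56×10⁻⁶ J

Dipole moment p = qd = (7.11×10⁻⁹ C)(0.0140 m) = 9.954×10⁻¹¹ C·m.
W_ext = ΔU = U(θ₂) − U(θ₁) = −pE cosθ₂ − (−pE cosθ₁) = pE(cosθ₁ − cosθ₂).
W = (9.954×10⁻¹¹)(7.96×10⁴)·(cos45° − cos120°) = (7.923×10⁻⁶)·(+1.2071) = 9.564×10⁻⁶ J.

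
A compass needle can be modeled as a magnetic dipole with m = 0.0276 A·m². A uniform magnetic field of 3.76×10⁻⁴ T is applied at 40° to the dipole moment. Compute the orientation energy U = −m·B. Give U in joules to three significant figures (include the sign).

U = −m·B = −mB cosθ.
U = −(0.0276)(3.76×10⁻⁴)·cos40° = -7.950×10⁻⁶ J.

U ≈ -7.95×10⁻⁶ J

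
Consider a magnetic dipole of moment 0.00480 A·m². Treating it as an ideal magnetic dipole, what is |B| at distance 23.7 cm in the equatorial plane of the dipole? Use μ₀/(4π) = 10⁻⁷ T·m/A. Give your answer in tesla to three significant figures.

B ≈ 3.61×10⁻⁸ T

In the equatorial plane B = (μ₀/4π)·m/r³ (half the axial value).
B = (10⁻⁷)·(0.00480) / (0.237)³ = 3.606×10⁻⁸ T.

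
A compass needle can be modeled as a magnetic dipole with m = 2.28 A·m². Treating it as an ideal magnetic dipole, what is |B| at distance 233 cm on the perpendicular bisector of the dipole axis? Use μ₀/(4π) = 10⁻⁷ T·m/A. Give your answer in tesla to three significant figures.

B ≈ 1.80×10⁻⁸ T

In the equatorial plane B = (μ₀/4π)·m/r³ (half the axial value).
B = (10⁻⁷)·(2.28) / (2.33)³ = 1.802×10⁻⁸ T.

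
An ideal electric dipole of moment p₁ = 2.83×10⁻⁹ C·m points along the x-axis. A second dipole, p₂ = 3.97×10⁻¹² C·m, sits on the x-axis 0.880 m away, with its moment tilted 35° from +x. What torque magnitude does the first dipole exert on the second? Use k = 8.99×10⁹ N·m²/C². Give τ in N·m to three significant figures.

The second dipole sits on the axis of the first, so the field there is axial: E₁ = 2kp₁/r³ along +x.
E₁ = 2(8.99×10⁹)(2.83×10⁻⁹)/(0.880)³ = 74.67 N/C.
Torque on the second dipole: τ = p₂ E₁ sinθ.
τ = (3.97×10⁻¹²)(74.67)·sin35° = 1.700×10⁻¹⁰ N·m.

τ ≈ 1.70×10⁻¹⁰ N·m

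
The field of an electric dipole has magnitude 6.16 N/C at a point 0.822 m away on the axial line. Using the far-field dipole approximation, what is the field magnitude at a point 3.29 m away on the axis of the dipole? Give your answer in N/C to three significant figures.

E ≈ 0.0961 N/C

Dipole fields scale as 1/r³ in the far field; the geometry is the same at both points.
E₂ = E₁ · (r₁/r₂)³ = 6.16 · (0.822/3.29)³.
(r₁/r₂)³ = (0.2498)³ = 0.0156.
E₂ ≈ 0.09607 N/C.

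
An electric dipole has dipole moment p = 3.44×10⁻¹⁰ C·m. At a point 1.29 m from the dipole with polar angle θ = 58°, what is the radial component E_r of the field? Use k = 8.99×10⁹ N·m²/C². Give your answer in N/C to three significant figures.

For a dipole, E_r = (2kp cosθ)/r³.
kp/r³ = (8.99×10⁹)(3.44×10⁻¹⁰)/(1.29)³ = 1.441 N/C.
E_r = 2·1.441·cos58° = 1.527 N/C.

E_r ≈ 1.53 N/C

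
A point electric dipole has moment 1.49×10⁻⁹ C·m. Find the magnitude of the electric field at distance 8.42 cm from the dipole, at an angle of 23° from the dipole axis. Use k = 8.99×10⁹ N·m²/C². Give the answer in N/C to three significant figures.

E ≈ 4.22×10⁴ N/C

At angle θ the dipole field magnitude is E = (kp/r³)·√(1 + 3cos²θ).
kp/r³ = (8.99×10⁹)(1.49×10⁻⁹) / (0.0842)³ = 2.244×10⁴ N/C.
√(1 + 3cos²23°) = √(1 + 3·0.8473) = √3.5420 ≈ 1.8820.
E ≈ 2.244×10⁴ × 1.882 = 4.223×10⁴ N/C.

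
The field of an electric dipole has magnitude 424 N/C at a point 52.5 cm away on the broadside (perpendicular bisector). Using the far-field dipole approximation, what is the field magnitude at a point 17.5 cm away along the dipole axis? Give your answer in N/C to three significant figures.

E ≈ 2.29×10⁴ N/C

Dipole fields scale as 1/r³ in the far field.
The axial field is twice the equatorial field at the same r, so the geometry factor is 2/1.
E₂ = E₁ · (2/1) · (r₁/r₂)³ = 424 · 2 · (52.5/17.5)³.
(r₁/r₂)³ = (3)³ = 27.
E₂ ≈ 2.290×10⁴ N/C.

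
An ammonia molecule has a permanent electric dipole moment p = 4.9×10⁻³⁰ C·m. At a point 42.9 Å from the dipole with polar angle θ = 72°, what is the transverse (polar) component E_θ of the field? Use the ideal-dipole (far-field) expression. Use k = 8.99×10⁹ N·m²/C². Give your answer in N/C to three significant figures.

E_θ ≈ 5.31×10⁵ N/C

For a dipole, E_θ = (kp sinθ)/r³.
kp/r³ = (8.99×10⁹)(4.90×10⁻³⁰)/(4.29×10⁻⁹)³ = 5.579×10⁵ N/C.
E_θ = 5.579×10⁵·sin72° = 5.306×10⁵ N/C.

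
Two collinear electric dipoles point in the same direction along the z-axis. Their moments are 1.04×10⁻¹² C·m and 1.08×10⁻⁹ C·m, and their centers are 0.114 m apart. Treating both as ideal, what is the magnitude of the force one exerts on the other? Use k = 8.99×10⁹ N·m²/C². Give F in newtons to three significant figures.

F ≈ 3.59×10⁻⁷ N

On-axis field of dipole 1 at distance r: E = 2kp₁/r³. Force on dipole 2 is F = p₂·dE/dr (gradient along axis).
dE/dr = −6kp₁/r⁴, so |F| = 6kp₁p₂/r⁴ (attractive for aligned moments).
F = 6(8.99×10⁹)(1.04×10⁻¹²)(1.08×10⁻⁹)/(0.114)⁴ = 3.587×10⁻⁷ N.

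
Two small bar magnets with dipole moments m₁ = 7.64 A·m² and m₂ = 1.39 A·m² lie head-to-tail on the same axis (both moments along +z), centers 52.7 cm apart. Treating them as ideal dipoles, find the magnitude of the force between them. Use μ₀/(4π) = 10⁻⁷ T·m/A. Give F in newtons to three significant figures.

On-axis B of dipole 1: B = (μ₀/4π)·2m₁/r³. Force on dipole 2: F = m₂·dB/dr.
dB/dr = −(μ₀/4π)·6m₁/r⁴, so |F| = (μ₀/4π)·6m₁m₂/r⁴.
F = 6(10⁻⁷)(7.64)(1.39)/(0.527)⁴ = 8.261×10⁻⁵ N.

F ≈ 8.26×10⁻⁵ N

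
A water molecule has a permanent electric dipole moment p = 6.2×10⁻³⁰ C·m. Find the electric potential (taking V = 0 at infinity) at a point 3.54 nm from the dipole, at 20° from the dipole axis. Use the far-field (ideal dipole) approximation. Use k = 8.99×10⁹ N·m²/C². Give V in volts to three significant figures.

The dipole potential is V = kp cosθ / r².
V = (8.99×10⁹)(6.20×10⁻³⁰)·cos20° / (3.54×10⁻⁹)² = 0.004180 V.

V ≈ 0.00418 V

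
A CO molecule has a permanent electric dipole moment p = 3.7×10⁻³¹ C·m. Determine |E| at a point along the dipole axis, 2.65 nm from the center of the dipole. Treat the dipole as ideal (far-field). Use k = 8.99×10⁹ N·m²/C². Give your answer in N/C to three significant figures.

E ≈ 3.57×10⁵ N/C

On the dipole axis E = 2kp/r³.
E = 2·(8.99×10⁹)(3.70×10⁻³¹) / (2.65×10⁻⁹)³ = 3.575×10⁵ N/C.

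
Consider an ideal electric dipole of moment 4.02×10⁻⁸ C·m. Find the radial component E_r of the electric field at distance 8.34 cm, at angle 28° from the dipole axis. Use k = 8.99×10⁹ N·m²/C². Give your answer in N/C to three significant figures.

For a dipole, E_r = (2kp cosθ)/r³.
kp/r³ = (8.99×10⁹)(4.02×10⁻⁸)/(0.0834)³ = 6.230×10⁵ N/C.
E_r = 2·6.230×10⁵·cos28° = 1.100×10⁶ N/C.

E_r ≈ 1.10×10⁶ N/C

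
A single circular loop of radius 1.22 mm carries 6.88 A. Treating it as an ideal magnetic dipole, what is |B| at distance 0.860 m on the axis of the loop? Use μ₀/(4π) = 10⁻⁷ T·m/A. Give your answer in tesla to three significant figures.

Magnetic moment m = IA = Iπa² = (6.88)·π·(0.00122)² = 3.217×10⁻⁵ A·m².
On axis B = (μ₀/4π)·2m/r³.
B = 2·(10⁻⁷)·(3.217×10⁻⁵) / (0.860)³ = 1.012×10⁻¹¹ T.

B ≈ 1.01×10⁻¹¹ T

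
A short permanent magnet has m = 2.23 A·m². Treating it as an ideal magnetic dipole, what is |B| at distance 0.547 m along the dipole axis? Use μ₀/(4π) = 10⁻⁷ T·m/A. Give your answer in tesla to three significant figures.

B ≈ 2.73×10⁻⁶ T

On axis B = (μ₀/4π)·2m/r³.
B = 2·(10⁻⁷)·(2.23) / (0.547)³ = 2.725×10⁻⁶ T.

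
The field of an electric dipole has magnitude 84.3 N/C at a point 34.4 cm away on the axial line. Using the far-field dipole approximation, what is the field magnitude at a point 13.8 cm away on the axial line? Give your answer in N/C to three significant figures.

E ≈ 1310 N/C

Dipole fields scale as 1/r³ in the far field; the geometry is the same at both points.
E₂ = E₁ · (r₁/r₂)³ = 84.3 · (34.4/13.8)³.
(r₁/r₂)³ = (2.493)³ = 15.49.
E₂ ≈ 1306 N/C.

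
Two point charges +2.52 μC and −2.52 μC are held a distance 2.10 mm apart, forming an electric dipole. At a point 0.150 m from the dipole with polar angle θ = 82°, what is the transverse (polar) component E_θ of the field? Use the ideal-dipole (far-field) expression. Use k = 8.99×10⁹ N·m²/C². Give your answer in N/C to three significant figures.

Dipole moment p = qd = (2.52×10⁻⁶ C)(0.00210 m) = 5.292×10⁻⁹ C·m.
For a dipole, E_θ = (kp sinθ)/r³.
kp/r³ = (8.99×10⁹)(5.292×10⁻⁹)/(0.150)³ = 1.410×10⁴ N/C.
E_θ = 1.410×10⁴·sin82° = 1.396×10⁴ N/C.

E_θ ≈ 1.40×10⁴ N/C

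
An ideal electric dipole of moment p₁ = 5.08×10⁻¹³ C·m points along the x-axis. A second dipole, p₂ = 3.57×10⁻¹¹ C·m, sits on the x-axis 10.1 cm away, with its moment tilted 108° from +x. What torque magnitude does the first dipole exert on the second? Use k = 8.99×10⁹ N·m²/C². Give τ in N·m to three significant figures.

The second dipole sits on the axis of the first, so the field there is axial: E₁ = 2kp₁/r³ along +x.
E₁ = 2(8.99×10⁹)(5.08×10⁻¹³)/(0.101)³ = 8.865 N/C.
Torque on the second dipole: τ = p₂ E₁ sinθ.
τ = (3.57×10⁻¹¹)(8.865)·sin108° = 3.010×10⁻¹⁰ N·m.

τ ≈ 3.01×10⁻¹⁰ N·m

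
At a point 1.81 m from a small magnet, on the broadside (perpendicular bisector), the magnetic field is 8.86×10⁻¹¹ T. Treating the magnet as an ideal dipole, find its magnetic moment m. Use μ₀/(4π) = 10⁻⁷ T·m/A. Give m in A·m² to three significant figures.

m ≈ 0.00525 A·m²

In the equatorial plane B = (μ₀/4π)·m/r³, so m = Br³·4π/(μ₀).
m = (8.86×10⁻¹¹)·(1.81)³ / (10⁻⁷) = 0.005254 A·m².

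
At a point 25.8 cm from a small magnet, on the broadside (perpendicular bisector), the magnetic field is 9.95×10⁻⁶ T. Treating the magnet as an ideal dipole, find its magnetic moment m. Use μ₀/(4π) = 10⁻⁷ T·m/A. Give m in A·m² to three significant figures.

m ≈ 1.71 A·m²

In the equatorial plane B = (μ₀/4π)·m/r³, so m = Br³·4π/(μ₀).
m = (9.95×10⁻⁶)·(0.258)³ / (10⁻⁷) = 1.709 A·m².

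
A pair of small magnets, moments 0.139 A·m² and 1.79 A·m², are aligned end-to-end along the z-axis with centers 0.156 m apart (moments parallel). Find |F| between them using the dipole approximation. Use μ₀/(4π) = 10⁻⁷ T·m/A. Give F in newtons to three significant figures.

On-axis B of dipole 1: B = (μ₀/4π)·2m₁/r³. Force on dipole 2: F = m₂·dB/dr.
dB/dr = −(μ₀/4π)·6m₁/r⁴, so |F| = (μ₀/4π)·6m₁m₂/r⁴.
F = 6(10⁻⁷)(0.139)(1.79)/(0.156)⁴ = 2.521×10⁻⁴ N.

F ≈ 2.52×10⁻⁴ N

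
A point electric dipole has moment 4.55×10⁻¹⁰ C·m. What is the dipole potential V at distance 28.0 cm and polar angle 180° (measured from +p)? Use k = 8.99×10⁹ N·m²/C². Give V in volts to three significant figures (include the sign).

V ≈ -52.2 V

The dipole potential is V = kp cosθ / r².
V = (8.99×10⁹)(4.55×10⁻¹⁰)·cos180° / (0.280)² = -52.17 V.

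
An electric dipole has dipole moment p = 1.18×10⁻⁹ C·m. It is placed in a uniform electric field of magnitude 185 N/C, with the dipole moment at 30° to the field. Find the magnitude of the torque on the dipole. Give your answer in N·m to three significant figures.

τ ≈ 1.09×10⁻⁷ N·m

Torque on an electric dipole: τ = pE sinθ.
τ = (1.18×10⁻⁹)(185)·sin30° = 1.092×10⁻⁷ N·m.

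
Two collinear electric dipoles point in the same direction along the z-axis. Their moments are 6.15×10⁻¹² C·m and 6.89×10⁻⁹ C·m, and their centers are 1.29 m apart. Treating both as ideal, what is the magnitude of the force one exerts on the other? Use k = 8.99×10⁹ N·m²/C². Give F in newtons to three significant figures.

On-axis field of dipole 1 at distance r: E = 2kp₁/r³. Force on dipole 2 is F = p₂·dE/dr (gradient along axis).
dE/dr = −6kp₁/r⁴, so |F| = 6kp₁p₂/r⁴ (attractive for aligned moments).
F = 6(8.99×10⁹)(6.15×10⁻¹²)(6.89×10⁻⁹)/(1.29)⁴ = 8.254×10⁻¹⁰ N.

F ≈ 8.25×10⁻¹⁰ N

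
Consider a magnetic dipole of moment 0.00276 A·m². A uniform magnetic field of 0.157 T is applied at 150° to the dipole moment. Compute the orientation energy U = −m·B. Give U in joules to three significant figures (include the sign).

U ≈ 3.75×10⁻⁴ J

U = −m·B = −mB cosθ.
U = −(0.00276)(0.157)·cos150° = 3.753×10⁻⁴ J.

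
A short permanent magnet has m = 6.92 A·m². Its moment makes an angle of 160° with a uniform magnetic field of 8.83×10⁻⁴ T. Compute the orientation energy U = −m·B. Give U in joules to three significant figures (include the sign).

U = −m·B = −mB cosθ.
U = −(6.92)(8.83×10⁻⁴)·cos160° = 0.005742 J.

U ≈ 0.00574 J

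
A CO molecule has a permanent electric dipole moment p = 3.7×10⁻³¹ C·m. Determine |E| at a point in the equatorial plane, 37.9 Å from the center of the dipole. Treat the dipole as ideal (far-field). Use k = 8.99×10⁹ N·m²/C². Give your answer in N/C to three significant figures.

In the equatorial plane E = kp/r³.
E = (8.99×10⁹)(3.70×10⁻³¹) / (3.79×10⁻⁹)³ = 6.110×10⁴ N/C.

E ≈ 6.11×10⁴ N/C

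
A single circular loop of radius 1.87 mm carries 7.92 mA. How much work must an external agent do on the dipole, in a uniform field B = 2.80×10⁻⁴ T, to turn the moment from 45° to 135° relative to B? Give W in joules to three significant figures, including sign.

Magnetic moment m = IA = Iπa² = (0.00792)·π·(0.00187)² = 8.701×10⁻⁸ A·m².
W_ext = ΔU = −mB cosθ₂ + mB cosθ₁ = mB(cosθ₁ − cosθ₂).
W = (8.701×10⁻⁸)(2.80×10⁻⁴)·(cos45° − cos135°) = (2.436×10⁻¹¹)·(+1.4142) = 3.445×10⁻¹¹ J.

W ≈ 3.45×10⁻¹¹ J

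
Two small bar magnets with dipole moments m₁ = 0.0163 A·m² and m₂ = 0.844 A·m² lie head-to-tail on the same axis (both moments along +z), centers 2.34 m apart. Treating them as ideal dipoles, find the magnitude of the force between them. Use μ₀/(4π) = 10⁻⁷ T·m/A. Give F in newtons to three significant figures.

On-axis B of dipole 1: B = (μ₀/4π)·2m₁/r³. Force on dipole 2: F = m₂·dB/dr.
dB/dr = −(μ₀/4π)·6m₁/r⁴, so |F| = (μ₀/4π)·6m₁m₂/r⁴.
F = 6(10⁻⁷)(0.0163)(0.844)/(2.34)⁴ = 2.753×10⁻¹⁰ N.

F ≈ 2.75×10⁻¹⁰ N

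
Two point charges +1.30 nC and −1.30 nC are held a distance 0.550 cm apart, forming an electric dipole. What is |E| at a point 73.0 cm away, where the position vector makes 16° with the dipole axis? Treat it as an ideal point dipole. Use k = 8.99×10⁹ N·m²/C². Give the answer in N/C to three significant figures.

Dipole moment p = qd = (1.30×10⁻⁹ C)(0.00550 m) = 7.15×10⁻¹² C·m.
At angle θ the dipole field magnitude is E = (kp/r³)·√(1 + 3cos²θ).
kp/r³ = (8.99×10⁹)(7.15×10⁻¹²) / (0.730)³ = 0.1652 N/C.
√(1 + 3cos²16°) = √(1 + 3·0.9240) = √3.7721 ≈ 1.9422.
E ≈ 0.1652 × 1.942 = 0.3209 N/C.

E ≈ 0.321 N/C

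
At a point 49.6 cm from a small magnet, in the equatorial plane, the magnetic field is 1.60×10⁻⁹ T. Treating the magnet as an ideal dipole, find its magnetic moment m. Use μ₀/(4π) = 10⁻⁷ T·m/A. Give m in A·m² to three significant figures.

m ≈ 0.00195 A·m²

In the equatorial plane B = (μ₀/4π)·m/r³, so m = Br³·4π/(μ₀).
m = (1.60×10⁻⁹)·(0.496)³ / (10⁻⁷) = 0.001952 A·m².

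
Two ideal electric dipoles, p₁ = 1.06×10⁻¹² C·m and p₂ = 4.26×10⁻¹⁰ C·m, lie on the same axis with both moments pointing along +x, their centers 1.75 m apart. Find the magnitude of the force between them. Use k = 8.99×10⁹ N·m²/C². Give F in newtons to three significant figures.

On-axis field of dipole 1 at distance r: E = 2kp₁/r³. Force on dipole 2 is F = p₂·dE/dr (gradient along axis).
dE/dr = −6kp₁/r⁴, so |F| = 6kp₁p₂/r⁴ (attractive for aligned moments).
F = 6(8.99×10⁹)(1.06×10⁻¹²)(4.26×10⁻¹⁰)/(1.75)⁴ = 2.597×10⁻¹² N.

F ≈ 2.60×10⁻¹² N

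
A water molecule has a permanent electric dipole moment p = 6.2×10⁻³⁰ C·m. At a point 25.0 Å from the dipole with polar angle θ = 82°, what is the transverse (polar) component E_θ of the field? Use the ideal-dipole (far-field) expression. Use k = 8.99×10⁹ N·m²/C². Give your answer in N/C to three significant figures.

E_θ ≈ 3.53×10⁶ N/C

For a dipole, E_θ = (kp sinθ)/r³.
kp/r³ = (8.99×10⁹)(6.20×10⁻³⁰)/(2.50×10⁻⁹)³ = 3.567×10⁶ N/C.
E_θ = 3.567×10⁶·sin82° = 3.533×10⁶ N/C.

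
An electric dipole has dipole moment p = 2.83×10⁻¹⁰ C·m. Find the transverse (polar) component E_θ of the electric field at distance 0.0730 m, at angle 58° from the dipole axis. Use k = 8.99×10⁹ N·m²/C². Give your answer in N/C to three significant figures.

E_θ ≈ 5550 N/C

For a dipole, E_θ = (kp sinθ)/r³.
kp/r³ = (8.99×10⁹)(2.83×10⁻¹⁰)/(0.0730)³ = 6540 N/C.
E_θ = 6540·sin58° = 5546 N/C.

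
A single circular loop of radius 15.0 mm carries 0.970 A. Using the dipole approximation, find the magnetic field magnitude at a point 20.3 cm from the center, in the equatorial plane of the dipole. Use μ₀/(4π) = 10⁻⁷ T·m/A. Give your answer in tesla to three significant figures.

B ≈ 8.20×10⁻⁹ T

Magnetic moment m = IA = Iπa² = (0.970)·π·(0.0150)² = 6.857×10⁻⁴ A·m².
In the equatorial plane B = (μ₀/4π)·m/r³ (half the axial value).
B = (10⁻⁷)·(6.857×10⁻⁴) / (0.203)³ = 8.197×10⁻⁹ T.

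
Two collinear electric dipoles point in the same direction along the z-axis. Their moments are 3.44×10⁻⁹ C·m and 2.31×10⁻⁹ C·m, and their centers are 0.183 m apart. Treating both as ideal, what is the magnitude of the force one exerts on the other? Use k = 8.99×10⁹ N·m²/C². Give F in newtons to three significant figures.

F ≈ 3.82×10⁻⁴ N

On-axis field of dipole 1 at distance r: E = 2kp₁/r³. Force on dipole 2 is F = p₂·dE/dr (gradient along axis).
dE/dr = −6kp₁/r⁴, so |F| = 6kp₁p₂/r⁴ (attractive for aligned moments).
F = 6(8.99×10⁹)(3.44×10⁻⁹)(2.31×10⁻⁹)/(0.183)⁴ = 3.822×10⁻⁴ N.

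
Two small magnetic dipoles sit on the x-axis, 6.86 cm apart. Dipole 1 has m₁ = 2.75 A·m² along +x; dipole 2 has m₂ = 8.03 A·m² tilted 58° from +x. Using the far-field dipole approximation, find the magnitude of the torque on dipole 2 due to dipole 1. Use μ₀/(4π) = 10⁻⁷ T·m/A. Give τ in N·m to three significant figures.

τ ≈ 0.0116 N·m

Dipole B is on the axis of dipole A, so B₁ there is axial: B₁ = (μ₀/4π)·2m₁/r³ along +x.
B₁ = 2(10⁻⁷)(2.75)/(0.0686)³ = 0.001704 T.
τ = m₂ B₁ sinθ.
τ = (8.03)(0.001704)·sin58° = 0.01160 N·m.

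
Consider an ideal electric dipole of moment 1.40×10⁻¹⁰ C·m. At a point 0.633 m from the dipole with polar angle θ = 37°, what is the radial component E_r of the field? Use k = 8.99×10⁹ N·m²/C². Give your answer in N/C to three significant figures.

For a dipole, E_r = (2kp cosθ)/r³.
kp/r³ = (8.99×10⁹)(1.40×10⁻¹⁰)/(0.633)³ = 4.962 N/C.
E_r = 2·4.962·cos37° = 7.926 N/C.

E_r ≈ 7.93 N/C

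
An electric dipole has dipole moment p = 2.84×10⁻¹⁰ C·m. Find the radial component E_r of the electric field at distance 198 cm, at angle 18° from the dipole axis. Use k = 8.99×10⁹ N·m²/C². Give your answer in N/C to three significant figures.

For a dipole, E_r = (2kp cosθ)/r³.
kp/r³ = (8.99×10⁹)(2.84×10⁻¹⁰)/(1.98)³ = 0.3289 N/C.
E_r = 2·0.3289·cos18° = 0.6256 N/C.

E_r ≈ 0.626 N/C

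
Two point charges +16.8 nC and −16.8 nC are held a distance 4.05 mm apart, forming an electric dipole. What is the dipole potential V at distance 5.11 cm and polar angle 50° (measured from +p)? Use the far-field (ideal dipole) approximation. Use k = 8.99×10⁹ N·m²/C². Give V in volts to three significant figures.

V ≈ 151 V

Dipole moment p = qd = (1.68×10⁻⁸ C)(0.00405 m) = 6.804×10⁻¹¹ C·m.
The dipole potential is V = kp cosθ / r².
V = (8.99×10⁹)(6.804×10⁻¹¹)·cos50° / (0.0511)² = 150.6 V.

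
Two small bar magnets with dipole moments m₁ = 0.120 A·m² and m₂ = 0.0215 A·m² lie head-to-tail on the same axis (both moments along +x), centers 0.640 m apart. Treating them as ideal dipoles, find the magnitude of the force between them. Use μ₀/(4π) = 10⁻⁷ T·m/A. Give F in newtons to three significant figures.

On-axis B of dipole 1: B = (μ₀/4π)·2m₁/r³. Force on dipole 2: F = m₂·dB/dr.
dB/dr = −(μ₀/4π)·6m₁/r⁴, so |F| = (μ₀/4π)·6m₁m₂/r⁴.
F = 6(10⁻⁷)(0.120)(0.0215)/(0.640)⁴ = 9.227×10⁻⁹ N.

F ≈ 9.23×10⁻⁹ N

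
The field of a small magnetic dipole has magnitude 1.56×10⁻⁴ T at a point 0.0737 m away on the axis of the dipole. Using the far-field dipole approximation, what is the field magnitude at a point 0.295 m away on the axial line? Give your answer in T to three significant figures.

Dipole fields scale as 1/r³ in the far field; the geometry is the same at both points.
B₂ = B₁ · (r₁/r₂)³ = 1.56×10⁻⁴ · (0.0737/0.295)³.
(r₁/r₂)³ = (0.2498)³ = 0.01559.
B₂ ≈ 2.433×10⁻⁶ T.

B ≈ 2.43×10⁻⁶ T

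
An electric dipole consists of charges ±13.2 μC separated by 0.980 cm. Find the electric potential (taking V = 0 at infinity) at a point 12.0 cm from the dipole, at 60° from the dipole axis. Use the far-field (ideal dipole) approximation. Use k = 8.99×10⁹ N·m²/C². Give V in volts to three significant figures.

Dipole moment p = qd = (1.32×10⁻⁵ C)(0.00980 m) = 1.294×10⁻⁷ C·m.
The dipole potential is V = kp cosθ / r².
V = (8.99×10⁹)(1.294×10⁻⁷)·cos60° / (0.120)² = 4.039×10⁴ V.

V ≈ 4.04×10⁴ V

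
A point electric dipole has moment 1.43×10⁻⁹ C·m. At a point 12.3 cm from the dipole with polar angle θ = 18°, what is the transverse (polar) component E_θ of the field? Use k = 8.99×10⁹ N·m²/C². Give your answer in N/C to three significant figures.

For a dipole, E_θ = (kp sinθ)/r³.
kp/r³ = (8.99×10⁹)(1.43×10⁻⁹)/(0.123)³ = 6908 N/C.
E_θ = 6908·sin18° = 2135 N/C.

E_θ ≈ 2130 N/C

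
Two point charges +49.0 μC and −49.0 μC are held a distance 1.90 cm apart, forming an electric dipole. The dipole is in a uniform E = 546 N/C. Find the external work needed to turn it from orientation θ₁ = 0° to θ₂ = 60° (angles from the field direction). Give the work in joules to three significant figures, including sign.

W ≈ 2.54×10⁻⁴ J

Dipole moment p = qd = (4.90×10⁻⁵ C)(0.0190 m) = 9.31×10⁻⁷ C·m.
W_ext = ΔU = U(θ₂) − U(θ₁) = −pE cosθ₂ − (−pE cosθ₁) = pE(cosθ₁ − cosθ₂).
W = (9.31×10⁻⁷)(546)·(cos0° − cos60°) = (5.083×10⁻⁴)·(+0.5000) = 2.542×10⁻⁴ J.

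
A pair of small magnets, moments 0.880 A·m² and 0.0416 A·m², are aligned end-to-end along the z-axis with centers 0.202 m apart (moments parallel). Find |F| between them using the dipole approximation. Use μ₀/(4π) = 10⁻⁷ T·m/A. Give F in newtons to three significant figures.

On-axis B of dipole 1: B = (μ₀/4π)·2m₁/r³. Force on dipole 2: F = m₂·dB/dr.
dB/dr = −(μ₀/4π)·6m₁/r⁴, so |F| = (μ₀/4π)·6m₁m₂/r⁴.
F = 6(10⁻⁷)(0.880)(0.0416)/(0.202)⁴ = 1.319×10⁻⁵ N.

F ≈ 1.32×10⁻⁵ N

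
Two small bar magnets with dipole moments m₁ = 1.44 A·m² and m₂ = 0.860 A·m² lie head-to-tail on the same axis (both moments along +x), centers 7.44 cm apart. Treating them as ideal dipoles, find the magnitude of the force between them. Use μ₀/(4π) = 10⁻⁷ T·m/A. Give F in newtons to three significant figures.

On-axis B of dipole 1: B = (μ₀/4π)·2m₁/r³. Force on dipole 2: F = m₂·dB/dr.
dB/dr = −(μ₀/4π)·6m₁/r⁴, so |F| = (μ₀/4π)·6m₁m₂/r⁴.
F = 6(10⁻⁷)(1.44)(0.860)/(0.0744)⁴ = 0.02425 N.

F ≈ 0.0243 N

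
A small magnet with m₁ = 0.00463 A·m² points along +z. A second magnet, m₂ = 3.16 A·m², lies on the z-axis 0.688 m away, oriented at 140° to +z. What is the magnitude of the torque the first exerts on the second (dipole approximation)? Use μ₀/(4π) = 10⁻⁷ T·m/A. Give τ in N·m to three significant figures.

Dipole B is on the axis of dipole A, so B₁ there is axial: B₁ = (μ₀/4π)·2m₁/r³ along +z.
B₁ = 2(10⁻⁷)(0.00463)/(0.688)³ = 2.843×10⁻⁹ T.
τ = m₂ B₁ sinθ.
τ = (3.16)(2.843×10⁻⁹)·sin140° = 5.776×10⁻⁹ N·m.

τ ≈ 5.78×10⁻⁹ N·m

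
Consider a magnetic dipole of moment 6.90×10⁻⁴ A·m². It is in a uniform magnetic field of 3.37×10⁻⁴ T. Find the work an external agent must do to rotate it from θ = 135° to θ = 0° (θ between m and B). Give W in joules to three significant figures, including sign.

W_ext = ΔU = −mB cosθ₂ + mB cosθ₁ = mB(cosθ₁ − cosθ₂).
W = (6.90×10⁻⁴)(3.37×10⁻⁴)·(cos135° − cos0°) = (2.325×10⁻⁷)·(-1.7071) = -3.970×10⁻⁷ J.

W ≈ -3.97×10⁻⁷ J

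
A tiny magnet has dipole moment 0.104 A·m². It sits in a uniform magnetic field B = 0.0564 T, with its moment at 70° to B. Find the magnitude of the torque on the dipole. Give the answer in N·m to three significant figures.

τ ≈ 0.00551 N·m

Torque on a magnetic dipole: τ = mB sinθ.
τ = (0.104)(0.0564)·sin70° = 0.005512 N·m.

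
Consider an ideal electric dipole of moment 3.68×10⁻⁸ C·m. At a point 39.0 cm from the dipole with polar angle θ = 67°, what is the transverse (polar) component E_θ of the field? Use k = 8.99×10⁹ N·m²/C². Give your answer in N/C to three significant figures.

E_θ ≈ 5130 N/C

For a dipole, E_θ = (kp sinθ)/r³.
kp/r³ = (8.99×10⁹)(3.68×10⁻⁸)/(0.390)³ = 5577 N/C.
E_θ = 5577·sin67° = 5134 N/C.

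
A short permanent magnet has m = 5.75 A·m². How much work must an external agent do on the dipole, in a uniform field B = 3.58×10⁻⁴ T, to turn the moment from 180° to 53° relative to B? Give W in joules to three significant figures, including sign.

W_ext = ΔU = −mB cosθ₂ + mB cosθ₁ = mB(cosθ₁ − cosθ₂).
W = (5.75)(3.58×10⁻⁴)·(cos180° − cos53°) = (0.002058)·(-1.6018) = -0.003297 J.

W ≈ -0.00330 J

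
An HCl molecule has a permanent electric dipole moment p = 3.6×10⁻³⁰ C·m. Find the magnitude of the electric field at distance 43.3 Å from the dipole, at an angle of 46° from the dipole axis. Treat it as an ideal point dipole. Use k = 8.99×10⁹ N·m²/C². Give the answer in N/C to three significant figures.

E ≈ 6.24×10⁵ N/C

At angle θ the dipole field magnitude is E = (kp/r³)·√(1 + 3cos²θ).
kp/r³ = (8.99×10⁹)(3.60×10⁻³⁰) / (4.33×10⁻⁹)³ = 3.987×10⁵ N/C.
√(1 + 3cos²46°) = √(1 + 3·0.4826) = √2.4477 ≈ 1.5645.
E ≈ 3.987×10⁵ × 1.564 = 6.237×10⁵ N/C.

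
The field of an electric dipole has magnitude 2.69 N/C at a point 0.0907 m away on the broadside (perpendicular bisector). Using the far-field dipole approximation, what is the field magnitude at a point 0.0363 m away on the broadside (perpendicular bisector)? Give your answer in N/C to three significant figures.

E ≈ 42.0 N/C

Dipole fields scale as 1/r³ in the far field; the geometry is the same at both points.
E₂ = E₁ · (r₁/r₂)³ = 2.69 · (0.0907/0.0363)³.
(r₁/r₂)³ = (2.499)³ = 15.6.
E₂ ≈ 41.96 N/C.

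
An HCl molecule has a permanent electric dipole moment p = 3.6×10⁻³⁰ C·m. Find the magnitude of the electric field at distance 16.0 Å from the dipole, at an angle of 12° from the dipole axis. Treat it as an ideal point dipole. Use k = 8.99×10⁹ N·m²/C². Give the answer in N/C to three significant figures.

At angle θ the dipole field magnitude is E = (kp/r³)·√(1 + 3cos²θ).
kp/r³ = (8.99×10⁹)(3.60×10⁻³⁰) / (1.60×10⁻⁹)³ = 7.901×10⁶ N/C.
√(1 + 3cos²12°) = √(1 + 3·0.9568) = √3.8703 ≈ 1.9673.
E ≈ 7.901×10⁶ × 1.967 = 1.554×10⁷ N/C.

E ≈ 1.55×10⁷ N/C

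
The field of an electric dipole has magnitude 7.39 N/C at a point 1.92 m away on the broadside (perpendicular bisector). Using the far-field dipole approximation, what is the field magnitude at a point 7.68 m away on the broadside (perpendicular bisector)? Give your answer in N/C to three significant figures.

E ≈ 0.115 N/C

Dipole fields scale as 1/r³ in the far field; the geometry is the same at both points.
E₂ = E₁ · (r₁/r₂)³ = 7.39 · (1.92/7.68)³.
(r₁/r₂)³ = (0.25)³ = 0.01562.
E₂ ≈ 0.1155 N/C.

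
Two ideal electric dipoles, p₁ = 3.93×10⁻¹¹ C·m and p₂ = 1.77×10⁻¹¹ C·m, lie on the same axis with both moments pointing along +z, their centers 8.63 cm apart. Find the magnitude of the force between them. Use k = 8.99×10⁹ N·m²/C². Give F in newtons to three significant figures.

F ≈ 6.76×10⁻⁷ N

On-axis field of dipole 1 at distance r: E = 2kp₁/r³. Force on dipole 2 is F = p₂·dE/dr (gradient along axis).
dE/dr = −6kp₁/r⁴, so |F| = 6kp₁p₂/r⁴ (attractive for aligned moments).
F = 6(8.99×10⁹)(3.93×10⁻¹¹)(1.77×10⁻¹¹)/(0.0863)⁴ = 6.764×10⁻⁷ N.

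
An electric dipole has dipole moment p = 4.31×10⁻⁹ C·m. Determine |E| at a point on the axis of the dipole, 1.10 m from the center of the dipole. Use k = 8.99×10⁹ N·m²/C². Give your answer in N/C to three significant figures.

On the dipole axis E = 2kp/r³.
E = 2·(8.99×10⁹)(4.31×10⁻⁹) / (1.10)³ = 58.22 N/C.

E ≈ 58.2 N/C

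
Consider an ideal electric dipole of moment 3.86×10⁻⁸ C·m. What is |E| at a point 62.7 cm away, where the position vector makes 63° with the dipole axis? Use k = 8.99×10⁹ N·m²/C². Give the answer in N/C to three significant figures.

E ≈ 1790 N/C

At angle θ the dipole field magnitude is E = (kp/r³)·√(1 + 3cos²θ).
kp/r³ = (8.99×10⁹)(3.86×10⁻⁸) / (0.627)³ = 1408 N/C.
√(1 + 3cos²63°) = √(1 + 3·0.2061) = √1.6183 ≈ 1.2721.
E ≈ 1408 × 1.272 = 1791 N/C.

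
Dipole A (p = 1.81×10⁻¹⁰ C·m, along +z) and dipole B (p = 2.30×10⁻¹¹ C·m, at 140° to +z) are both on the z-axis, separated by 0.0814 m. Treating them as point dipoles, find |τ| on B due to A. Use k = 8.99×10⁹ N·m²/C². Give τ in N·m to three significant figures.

The second dipole sits on the axis of the first, so the field there is axial: E₁ = 2kp₁/r³ along +z.
E₁ = 2(8.99×10⁹)(1.81×10⁻¹⁰)/(0.0814)³ = 6034 N/C.
Torque on the second dipole: τ = p₂ E₁ sinθ.
τ = (2.30×10⁻¹¹)(6034)·sin140° = 8.921×10⁻⁸ N·m.

τ ≈ 8.92×10⁻⁸ N·m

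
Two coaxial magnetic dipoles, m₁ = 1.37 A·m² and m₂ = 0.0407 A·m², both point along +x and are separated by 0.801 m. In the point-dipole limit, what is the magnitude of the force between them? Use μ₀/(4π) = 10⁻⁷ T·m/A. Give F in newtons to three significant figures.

F ≈ 8.13×10⁻⁸ N

On-axis B of dipole 1: B = (μ₀/4π)·2m₁/r³. Force on dipole 2: F = m₂·dB/dr.
dB/dr = −(μ₀/4π)·6m₁/r⁴, so |F| = (μ₀/4π)·6m₁m₂/r⁴.
F = 6(10⁻⁷)(1.37)(0.0407)/(0.801)⁴ = 8.127×10⁻⁸ N.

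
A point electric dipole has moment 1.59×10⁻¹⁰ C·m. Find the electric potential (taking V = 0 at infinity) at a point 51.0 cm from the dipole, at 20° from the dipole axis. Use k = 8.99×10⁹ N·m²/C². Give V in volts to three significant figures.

The dipole potential is V = kp cosθ / r².
V = (8.99×10⁹)(1.59×10⁻¹⁰)·cos20° / (0.510)² = 5.164 V.

V ≈ 5.16 V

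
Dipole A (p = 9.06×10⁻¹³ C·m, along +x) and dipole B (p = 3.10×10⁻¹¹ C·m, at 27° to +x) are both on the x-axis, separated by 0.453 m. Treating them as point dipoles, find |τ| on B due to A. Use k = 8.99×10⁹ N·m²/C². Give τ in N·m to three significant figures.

τ ≈ 2.47×10⁻¹² N·m

The second dipole sits on the axis of the first, so the field there is axial: E₁ = 2kp₁/r³ along +x.
E₁ = 2(8.99×10⁹)(9.06×10⁻¹³)/(0.453)³ = 0.1752 N/C.
Torque on the second dipole: τ = p₂ E₁ sinθ.
τ = (3.10×10⁻¹¹)(0.1752)·sin27° = 2.466×10⁻¹² N·m.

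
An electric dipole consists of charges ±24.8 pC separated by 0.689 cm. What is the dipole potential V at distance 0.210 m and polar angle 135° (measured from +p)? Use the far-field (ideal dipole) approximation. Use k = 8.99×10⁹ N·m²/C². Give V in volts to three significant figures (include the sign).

Dipole moment p = qd = (2.48×10⁻¹¹ C)(0.00689 m) = 1.709×10⁻¹³ C·m.
The dipole potential is V = kp cosθ / r².
V = (8.99×10⁹)(1.709×10⁻¹³)·cos135° / (0.210)² = -0.02463 V.

V ≈ -0.0246 V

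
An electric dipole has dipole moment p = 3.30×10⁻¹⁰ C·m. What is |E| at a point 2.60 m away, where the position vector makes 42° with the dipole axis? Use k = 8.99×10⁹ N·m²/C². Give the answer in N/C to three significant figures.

E ≈ 0.275 N/C

At angle θ the dipole field magnitude is E = (kp/r³)·√(1 + 3cos²θ).
kp/r³ = (8.99×10⁹)(3.30×10⁻¹⁰) / (2.60)³ = 0.1688 N/C.
√(1 + 3cos²42°) = √(1 + 3·0.5523) = √2.6568 ≈ 1.6300.
E ≈ 0.1688 × 1.630 = 0.2751 N/C.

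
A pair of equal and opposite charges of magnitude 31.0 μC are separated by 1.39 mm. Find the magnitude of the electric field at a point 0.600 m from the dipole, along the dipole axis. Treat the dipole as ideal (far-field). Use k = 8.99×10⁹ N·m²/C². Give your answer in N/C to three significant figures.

Dipole moment p = qd = (3.10×10⁻⁵ C)(0.00139 m) = 4.309×10⁻⁸ C·m.
On the dipole axis E = 2kp/r³.
E = 2·(8.99×10⁹)(4.309×10⁻⁸) / (0.600)³ = 3587 N/C.

E ≈ 3590 N/C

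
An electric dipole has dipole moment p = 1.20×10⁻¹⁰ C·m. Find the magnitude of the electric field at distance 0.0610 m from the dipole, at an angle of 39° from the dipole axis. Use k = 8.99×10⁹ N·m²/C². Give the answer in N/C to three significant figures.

E ≈ 7970 N/C

At angle θ the dipole field magnitude is E = (kp/r³)·√(1 + 3cos²θ).
kp/r³ = (8.99×10⁹)(1.20×10⁻¹⁰) / (0.0610)³ = 4753 N/C.
√(1 + 3cos²39°) = √(1 + 3·0.6040) = √2.8119 ≈ 1.6769.
E ≈ 4753 × 1.677 = 7970 N/C.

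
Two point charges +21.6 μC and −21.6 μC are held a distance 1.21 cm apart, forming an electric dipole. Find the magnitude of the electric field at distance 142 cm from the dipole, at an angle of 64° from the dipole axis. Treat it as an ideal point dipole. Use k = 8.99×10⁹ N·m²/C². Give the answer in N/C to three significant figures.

E ≈ 1030 N/C

Dipole moment p = qd = (2.16×10⁻⁵ C)(0.0121 m) = 2.614×10⁻⁷ C·m.
At angle θ the dipole field magnitude is E = (kp/r³)·√(1 + 3cos²θ).
kp/r³ = (8.99×10⁹)(2.614×10⁻⁷) / (1.42)³ = 820.7 N/C.
√(1 + 3cos²64°) = √(1 + 3·0.1922) = √1.5765 ≈ 1.2556.
E ≈ 820.7 × 1.256 = 1031 N/C.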